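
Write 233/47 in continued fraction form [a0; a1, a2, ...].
[4; 1, 22, 2]

Euclidean algorithm steps:
233 = 4 × 47 + 45
47 = 1 × 45 + 2
45 = 22 × 2 + 1
2 = 2 × 1 + 0
Continued fraction: [4; 1, 22, 2]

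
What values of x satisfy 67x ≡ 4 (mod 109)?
x ≡ 57 (mod 109)

gcd(67, 109) = 1, which divides 4, so solutions exist.
Find 67^(-1) mod 109 by the extended Euclidean algorithm:
109 = 1 × 67 + 42  ⟹  42 = (1)·109 + (-1)·67
67 = 1 × 42 + 25  ⟹  25 = (-1)·109 + (2)·67
42 = 1 × 25 + 17  ⟹  17 = (2)·109 + (-3)·67
25 = 1 × 17 + 8  ⟹  8 = (-3)·109 + (5)·67
17 = 2 × 8 + 1  ⟹  1 = (8)·109 + (-13)·67
So (-13)·67 ≡ 1 (mod 109), i.e. 67^(-1) ≡ -13 ≡ 96 (mod 109).
x ≡ 96 × 4 = 384 ≡ 57 (mod 109).
Check: 67 × 57 = 3819 ≡ 4 (mod 109).
Unique solution: x ≡ 57 (mod 109)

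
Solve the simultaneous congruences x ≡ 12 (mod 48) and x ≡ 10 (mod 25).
60

Using Chinese Remainder Theorem:
M = 48 × 25 = 1200
M1 = 25, M2 = 48
y1 = 25^(-1) mod 48 = 25
y2 = 48^(-1) mod 25 = 12
x = (12×25×25 + 10×48×12) mod 1200 = 60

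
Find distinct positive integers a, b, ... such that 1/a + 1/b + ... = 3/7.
1/3 + 1/11 + 1/231

Greedy algorithm:
3/7: ceiling(7/3) = 3, use 1/3
2/21: ceiling(21/2) = 11, use 1/11
1/231: ceiling(231/1) = 231, use 1/231
Result: 3/7 = 1/3 + 1/11 + 1/231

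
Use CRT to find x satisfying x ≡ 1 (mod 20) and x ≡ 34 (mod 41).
321

Using Chinese Remainder Theorem:
M = 20 × 41 = 820
M1 = 41, M2 = 20
y1 = 41^(-1) mod 20 = 1
y2 = 20^(-1) mod 41 = 39
x = (1×41×1 + 34×20×39) mod 820 = 321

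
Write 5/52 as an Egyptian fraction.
1/11 + 1/191 + 1/109252

Greedy algorithm:
5/52: ceiling(52/5) = 11, use 1/11
3/572: ceiling(572/3) = 191, use 1/191
1/109252: ceiling(109252/1) = 109252, use 1/109252
Result: 5/52 = 1/11 + 1/191 + 1/109252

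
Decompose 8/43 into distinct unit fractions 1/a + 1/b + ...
1/6 + 1/52 + 1/6708

Greedy algorithm:
8/43: ceiling(43/8) = 6, use 1/6
5/258: ceiling(258/5) = 52, use 1/52
1/6708: ceiling(6708/1) = 6708, use 1/6708
Result: 8/43 = 1/6 + 1/52 + 1/6708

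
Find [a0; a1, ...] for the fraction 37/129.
[0; 3, 2, 18]

Euclidean algorithm steps:
37 = 0 × 129 + 37
129 = 3 × 37 + 18
37 = 2 × 18 + 1
18 = 18 × 1 + 0
Continued fraction: [0; 3, 2, 18]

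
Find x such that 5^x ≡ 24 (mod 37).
31

Baby-step giant-step with step n = ⌈√37⌉ = 7.
Baby steps 5^j mod 37 (j:value) for j=0..6: 0:1, 1:5, 2:25, 3:14, 4:33, 5:17, 6:11.
Giant-step multiplier: 5^(-7) ≡ 5^(36-7) = 5^29 ≡ 35 (mod 37).
Giant steps γ_i = 24·35^i mod 37: γ_0=24, γ_1=26, γ_2=22, γ_3=30, γ_4=14 (in table at j=3).
x = i·n + j = 4·7 + 3 = 31.
Check: 5^31 ≡ 24 (mod 37).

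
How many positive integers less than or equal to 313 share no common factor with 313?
312

313 = 313
φ(n) = n × ∏(1 - 1/p) for each prime p dividing n
φ(313) = 313 × (1 - 1/313) = 312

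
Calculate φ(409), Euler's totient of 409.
408

409 = 409
φ(n) = n × ∏(1 - 1/p) for each prime p dividing n
φ(409) = 409 × (1 - 1/409) = 408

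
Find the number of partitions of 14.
135

p(n) counts ways to write n as a sum of positive integers (order ignored).
Euler's pentagonal recurrence: p(k) = p(k-1) + p(k-2) - p(k-5) - p(k-7) + p(k-12) + p(k-15) - ... (offsets j(3j∓1)/2, signs ++--, p(0)=1, p(<0)=0).
DP table for k = 0..13: p(0)=1, p(1)=1, p(2)=2, p(3)=3, p(4)=5, p(5)=7, p(6)=11, p(7)=15, p(8)=22, p(9)=30, p(10)=42, p(11)=56, p(12)=77, p(13)=101.
Final step: p(14) = p(13) + p(12) - p(9) - p(7) + p(2)
= 101 + 77 - 30 - 15 + 2
= 135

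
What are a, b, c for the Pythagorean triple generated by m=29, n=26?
(165, 1508, 1517)

Euclid's formula: a = m² - n², b = 2mn, c = m² + n²
m = 29, n = 26
a = 29² - 26² = 841 - 676 = 165
b = 2 × 29 × 26 = 1508
c = 29² + 26² = 841 + 676 = 1517
Verification: 165² + 1508² = 27225 + 2274064 = 2301289 = 1517² ✓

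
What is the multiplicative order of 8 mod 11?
10

11 is prime, so ord(8) divides φ(11) = 10.
Divisors of 10: 1, 2, 5, 10.
Repeated squaring: 8^1 ≡ 8, 8^2 ≡ 9, 8^4 ≡ 4, 8^8 ≡ 5 (mod 11).
Test 8^d mod 11 for each divisor d in increasing order:
8^1 ≡ 8
8^2 ≡ 9
8^5 = 8^4·8^1 ≡ 10
8^10 = 8^8·8^2 ≡ 1  ← first divisor giving 1
The order is 10.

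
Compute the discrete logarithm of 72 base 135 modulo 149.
9

Baby-step giant-step with step n = ⌈√149⌉ = 13.
Baby steps 135^j mod 149 (j:value) for j=0..12: 0:1, 1:135, 2:47, 3:87, 4:123, 5:66, 6:119, 7:122, 8:80, 9:72, 10:35, 11:106, 12:6.
h = 72 is already in the table at j=9, so x = 9.
Check: 135^9 ≡ 72 (mod 149).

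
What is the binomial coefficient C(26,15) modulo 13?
0

Using Lucas' theorem:
Write n=26 and k=15 in base 13:
n in base 13: [2, 0]
k in base 13: [1, 2]
C(26,15) mod 13 = ∏ C(n_i, k_i) mod 13
Digit binomials (mod 13): C(2,1) = 2; C(0,2) = 0 (k_i > n_i)
Product: 2 × 0 = 0 ≡ 0 (mod 13)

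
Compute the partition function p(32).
8349

p(n) counts ways to write n as a sum of positive integers (order ignored).
Euler's pentagonal recurrence: p(k) = p(k-1) + p(k-2) - p(k-5) - p(k-7) + p(k-12) + p(k-15) - ... (offsets j(3j∓1)/2, signs ++--, p(0)=1, p(<0)=0).
DP table for k = 0..31: p(0)=1, p(1)=1, p(2)=2, p(3)=3, p(4)=5, p(5)=7, p(6)=11, p(7)=15, p(8)=22, p(9)=30, p(10)=42, p(11)=56, p(12)=77, p(13)=101, p(14)=135, p(15)=176, p(16)=231, p(17)=297, p(18)=385, p(19)=490, p(20)=627, p(21)=792, p(22)=1002, p(23)=1255, p(24)=1575, p(25)=1958, p(26)=2436, p(27)=3010, p(28)=3718, p(29)=4565, p(30)=5604, p(31)=6842.
Final step: p(32) = p(31) + p(30) - p(27) - p(25) + p(20) + p(17) - p(10) - p(6)
= 6842 + 5604 - 3010 - 1958 + 627 + 297 - 42 - 11
= 8349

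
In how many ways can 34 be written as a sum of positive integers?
12310

p(n) counts ways to write n as a sum of positive integers (order ignored).
Euler's pentagonal recurrence: p(k) = p(k-1) + p(k-2) - p(k-5) - p(k-7) + p(k-12) + p(k-15) - ... (offsets j(3j∓1)/2, signs ++--, p(0)=1, p(<0)=0).
DP table for k = 0..33: p(0)=1, p(1)=1, p(2)=2, p(3)=3, p(4)=5, p(5)=7, p(6)=11, p(7)=15, p(8)=22, p(9)=30, p(10)=42, p(11)=56, p(12)=77, p(13)=101, p(14)=135, p(15)=176, p(16)=231, p(17)=297, p(18)=385, p(19)=490, p(20)=627, p(21)=792, p(22)=1002, p(23)=1255, p(24)=1575, p(25)=1958, p(26)=2436, p(27)=3010, p(28)=3718, p(29)=4565, p(30)=5604, p(31)=6842, p(32)=8349, p(33)=10143.
Final step: p(34) = p(33) + p(32) - p(29) - p(27) + p(22) + p(19) - p(12) - p(8)
= 10143 + 8349 - 4565 - 3010 + 1002 + 490 - 77 - 22
= 12310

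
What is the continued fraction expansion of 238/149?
[1; 1, 1, 2, 14, 2]

Euclidean algorithm steps:
238 = 1 × 149 + 89
149 = 1 × 89 + 60
89 = 1 × 60 + 29
60 = 2 × 29 + 2
29 = 14 × 2 + 1
2 = 2 × 1 + 0
Continued fraction: [1; 1, 1, 2, 14, 2]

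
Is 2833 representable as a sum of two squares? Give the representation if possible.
23² + 48² (a=23, b=48)

Factorization: 2833 = 2833
By Fermat: n is sum of two squares iff every prime p ≡ 3 (mod 4) appears to even power.
All primes ≡ 3 (mod 4) appear to even power.
Search a = 0, 1, 2, … for 2833 - a² a perfect square: first hit at a = 23: 2833 - 529 = 2304 = 48².
2833 = 23² + 48² = 529 + 2304 ✓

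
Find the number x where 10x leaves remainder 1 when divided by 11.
10

gcd(10, 11) = 1, so the inverse exists.
Extended Euclidean algorithm on (11, 10):
11 = 1 × 10 + 1  ⟹  1 = (1)·11 + (-1)·10
So (-1)·10 ≡ 1 (mod 11), i.e. 10^(-1) ≡ -1 ≡ 10 (mod 11).
Check: 10 × 10 = 100 ≡ 1 (mod 11)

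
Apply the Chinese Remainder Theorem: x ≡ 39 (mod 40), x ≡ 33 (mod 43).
119

Using Chinese Remainder Theorem:
M = 40 × 43 = 1720
M1 = 43, M2 = 40
y1 = 43^(-1) mod 40 = 27
y2 = 40^(-1) mod 43 = 14
x = (39×43×27 + 33×40×14) mod 1720 = 119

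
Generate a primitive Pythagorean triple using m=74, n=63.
(1507, 9324, 9445)

Euclid's formula: a = m² - n², b = 2mn, c = m² + n²
m = 74, n = 63
a = 74² - 63² = 5476 - 3969 = 1507
b = 2 × 74 × 63 = 9324
c = 74² + 63² = 5476 + 3969 = 9445
Verification: 1507² + 9324² = 2271049 + 86936976 = 89208025 = 9445² ✓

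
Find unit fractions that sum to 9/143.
1/16 + 1/2288

Greedy algorithm:
9/143: ceiling(143/9) = 16, use 1/16
1/2288: ceiling(2288/1) = 2288, use 1/2288
Result: 9/143 = 1/16 + 1/2288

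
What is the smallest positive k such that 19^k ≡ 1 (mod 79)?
39

79 is prime, so ord(19) divides φ(79) = 78.
Divisors of 78: 1, 2, 3, 6, 13, 26, 39, 78.
Repeated squaring: 19^1 ≡ 19, 19^2 ≡ 45, 19^4 ≡ 50, 19^8 ≡ 51, 19^16 ≡ 73, 19^32 ≡ 36, 19^64 ≡ 32 (mod 79).
Test 19^d mod 79 for each divisor d in increasing order:
19^1 ≡ 19
19^2 ≡ 45
19^3 = 19^2·19^1 ≡ 65
19^6 = 19^4·19^2 ≡ 38
19^13 = 19^8·19^4·19^1 ≡ 23
19^26 = 19^16·19^8·19^2 ≡ 55
19^39 = 19^32·19^4·19^2·19^1 ≡ 1  ← first divisor giving 1
The order is 39.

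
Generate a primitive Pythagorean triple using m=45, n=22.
(1541, 1980, 2509)

Euclid's formula: a = m² - n², b = 2mn, c = m² + n²
m = 45, n = 22
a = 45² - 22² = 2025 - 484 = 1541
b = 2 × 45 × 22 = 1980
c = 45² + 22² = 2025 + 484 = 2509
Verification: 1541² + 1980² = 2374681 + 3920400 = 6295081 = 2509² ✓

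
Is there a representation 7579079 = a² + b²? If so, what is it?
Not possible

Factorization: 7579079 = 47^3 × 73
By Fermat: n is sum of two squares iff every prime p ≡ 3 (mod 4) appears to even power.
Prime(s) ≡ 3 (mod 4) with odd exponent: [(47, 3)]
Therefore 7579079 cannot be expressed as a² + b².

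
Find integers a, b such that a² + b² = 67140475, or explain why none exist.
Not possible

Factorization: 67140475 = 5^2 × 139^3
By Fermat: n is sum of two squares iff every prime p ≡ 3 (mod 4) appears to even power.
Prime(s) ≡ 3 (mod 4) with odd exponent: [(139, 3)]
Therefore 67140475 cannot be expressed as a² + b².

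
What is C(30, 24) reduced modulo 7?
0

Using Lucas' theorem:
Write n=30 and k=24 in base 7:
n in base 7: [4, 2]
k in base 7: [3, 3]
C(30,24) mod 7 = ∏ C(n_i, k_i) mod 7
Digit binomials (mod 7): C(4,3) = 4; C(2,3) = 0 (k_i > n_i)
Product: 4 × 0 = 0 ≡ 0 (mod 7)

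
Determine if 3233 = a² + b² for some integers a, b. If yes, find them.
23² + 52² (a=23, b=52)

Factorization: 3233 = 53 × 61
By Fermat: n is sum of two squares iff every prime p ≡ 3 (mod 4) appears to even power.
All primes ≡ 3 (mod 4) appear to even power.
Search a = 0, 1, 2, … for 3233 - a² a perfect square: first hit at a = 23: 3233 - 529 = 2704 = 52².
3233 = 23² + 52² = 529 + 2704 ✓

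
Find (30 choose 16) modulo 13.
8

Using Lucas' theorem:
Write n=30 and k=16 in base 13:
n in base 13: [2, 4]
k in base 13: [1, 3]
C(30,16) mod 13 = ∏ C(n_i, k_i) mod 13
Digit binomials (mod 13): C(2,1) = 2; C(4,3) = 4
Product: 2 × 4 = 8 ≡ 8 (mod 13)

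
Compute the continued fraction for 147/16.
[9; 5, 3]

Euclidean algorithm steps:
147 = 9 × 16 + 3
16 = 5 × 3 + 1
3 = 3 × 1 + 0
Continued fraction: [9; 5, 3]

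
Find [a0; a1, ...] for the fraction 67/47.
[1; 2, 2, 1, 6]

Euclidean algorithm steps:
67 = 1 × 47 + 20
47 = 2 × 20 + 7
20 = 2 × 7 + 6
7 = 1 × 6 + 1
6 = 6 × 1 + 0
Continued fraction: [1; 2, 2, 1, 6]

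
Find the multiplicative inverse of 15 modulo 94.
69

gcd(15, 94) = 1, so the inverse exists.
Extended Euclidean algorithm on (94, 15):
94 = 6 × 15 + 4  ⟹  4 = (1)·94 + (-6)·15
15 = 3 × 4 + 3  ⟹  3 = (-3)·94 + (19)·15
4 = 1 × 3 + 1  ⟹  1 = (4)·94 + (-25)·15
So (-25)·15 ≡ 1 (mod 94), i.e. 15^(-1) ≡ -25 ≡ 69 (mod 94).
Check: 15 × 69 = 1035 ≡ 1 (mod 94)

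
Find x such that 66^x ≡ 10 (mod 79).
18

Baby-step giant-step with step n = ⌈√79⌉ = 9.
Baby steps 66^j mod 79 (j:value) for j=0..8: 0:1, 1:66, 2:11, 3:15, 4:42, 5:7, 6:67, 7:77, 8:26.
Giant-step multiplier: 66^(-9) ≡ 66^(78-9) = 66^69 ≡ 61 (mod 79).
Giant steps γ_i = 10·61^i mod 79: γ_0=10, γ_1=57, γ_2=1 (in table at j=0).
x = i·n + j = 2·9 + 0 = 18.
Check: 66^18 ≡ 10 (mod 79).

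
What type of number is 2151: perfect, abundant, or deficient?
deficient

Proper divisors of 2151: sum = 1 + 3 + 9 + 239 + 717 = 969
Since 969 < 2151, 2151 is deficient.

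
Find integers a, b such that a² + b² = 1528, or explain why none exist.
Not possible

Factorization: 1528 = 2^3 × 191
By Fermat: n is sum of two squares iff every prime p ≡ 3 (mod 4) appears to even power.
Prime(s) ≡ 3 (mod 4) with odd exponent: [(191, 1)]
Therefore 1528 cannot be expressed as a² + b².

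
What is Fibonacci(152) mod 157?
8

Matrix identity: Q^n = [[F_(n+1), F_n], [F_n, F_(n-1)]] with Q = [[1,1],[1,0]].
n = 152 = 10011000₂. Square-and-multiply, entries mod 157:
Q^1 = [[1,1],[1,0]]
Q^2 = (Q^1)² = [[2,1],[1,1]]
Q^4 = (Q^2)² = [[5,3],[3,2]]
Q^9 = (Q^4)²·Q = [[55,34],[34,21]]
Q^19 = (Q^9)²·Q = [[14,99],[99,72]]
Q^38 = (Q^19)² = [[106,36],[36,70]]
Q^76 = (Q^38)² = [[129,56],[56,73]]
Q^152 = (Q^76)² = [[152,8],[8,144]]
F_152 mod 157 = Q^152[0][1] = 8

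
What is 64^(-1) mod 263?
37

gcd(64, 263) = 1, so the inverse exists.
Extended Euclidean algorithm on (263, 64):
263 = 4 × 64 + 7  ⟹  7 = (1)·263 + (-4)·64
64 = 9 × 7 + 1  ⟹  1 = (-9)·263 + (37)·64
So (37)·64 ≡ 1 (mod 263), i.e. 64^(-1) ≡ 37 (mod 263).
Check: 64 × 37 = 2368 ≡ 1 (mod 263)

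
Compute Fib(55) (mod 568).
397

Matrix identity: Q^n = [[F_(n+1), F_n], [F_n, F_(n-1)]] with Q = [[1,1],[1,0]].
n = 55 = 110111₂. Square-and-multiply, entries mod 568:
Q^1 = [[1,1],[1,0]]
Q^3 = (Q^1)²·Q = [[3,2],[2,1]]
Q^6 = (Q^3)² = [[13,8],[8,5]]
Q^13 = (Q^6)²·Q = [[377,233],[233,144]]
Q^27 = (Q^13)²·Q = [[299,458],[458,409]]
Q^55 = (Q^27)²·Q = [[333,397],[397,504]]
F_55 mod 568 = Q^55[0][1] = 397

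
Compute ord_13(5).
4

13 is prime, so ord(5) divides φ(13) = 12.
Divisors of 12: 1, 2, 3, 4, 6, 12.
Repeated squaring: 5^1 ≡ 5, 5^2 ≡ 12, 5^4 ≡ 1, 5^8 ≡ 1 (mod 13).
Test 5^d mod 13 for each divisor d in increasing order:
5^1 ≡ 5
5^2 ≡ 12
5^3 = 5^2·5^1 ≡ 8
5^4 ≡ 1  ← first divisor giving 1
The order is 4.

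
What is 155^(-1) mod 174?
119

gcd(155, 174) = 1, so the inverse exists.
Extended Euclidean algorithm on (174, 155):
174 = 1 × 155 + 19  ⟹  19 = (1)·174 + (-1)·155
155 = 8 × 19 + 3  ⟹  3 = (-8)·174 + (9)·155
19 = 6 × 3 + 1  ⟹  1 = (49)·174 + (-55)·155
So (-55)·155 ≡ 1 (mod 174), i.e. 155^(-1) ≡ -55 ≡ 119 (mod 174).
Check: 155 × 119 = 18445 ≡ 1 (mod 174)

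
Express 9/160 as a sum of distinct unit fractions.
1/18 + 1/1440

Greedy algorithm:
9/160: ceiling(160/9) = 18, use 1/18
1/1440: ceiling(1440/1) = 1440, use 1/1440
Result: 9/160 = 1/18 + 1/1440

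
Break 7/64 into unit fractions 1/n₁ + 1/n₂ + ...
1/10 + 1/107 + 1/34240

Greedy algorithm:
7/64: ceiling(64/7) = 10, use 1/10
3/320: ceiling(320/3) = 107, use 1/107
1/34240: ceiling(34240/1) = 34240, use 1/34240
Result: 7/64 = 1/10 + 1/107 + 1/34240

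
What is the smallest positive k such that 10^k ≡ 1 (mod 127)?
42

127 is prime, so ord(10) divides φ(127) = 126.
Divisors of 126: 1, 2, 3, 6, 7, 9, 14, 18, 21, 42, 63, 126.
Repeated squaring: 10^1 ≡ 10, 10^2 ≡ 100, 10^4 ≡ 94, 10^8 ≡ 73, 10^16 ≡ 122, 10^32 ≡ 25, 10^64 ≡ 117 (mod 127).
Test 10^d mod 127 for each divisor d in increasing order:
10^1 ≡ 10
10^2 ≡ 100
10^3 = 10^2·10^1 ≡ 111
10^6 = 10^4·10^2 ≡ 2
10^7 = 10^4·10^2·10^1 ≡ 20
10^9 = 10^8·10^1 ≡ 95
10^14 = 10^8·10^4·10^2 ≡ 19
10^18 = 10^16·10^2 ≡ 8
10^21 = 10^16·10^4·10^1 ≡ 126
10^42 = 10^32·10^8·10^2 ≡ 1  ← first divisor giving 1
The order is 42.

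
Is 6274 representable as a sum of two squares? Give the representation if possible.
55² + 57² (a=55, b=57)

Factorization: 6274 = 2 × 3137
By Fermat: n is sum of two squares iff every prime p ≡ 3 (mod 4) appears to even power.
All primes ≡ 3 (mod 4) appear to even power.
Search a = 0, 1, 2, … for 6274 - a² a perfect square: first hit at a = 55: 6274 - 3025 = 3249 = 57².
6274 = 55² + 57² = 3025 + 3249 ✓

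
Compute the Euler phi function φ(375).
200

375 = 3 × 5^3
φ(n) = n × ∏(1 - 1/p) for each prime p dividing n
φ(375) = 375 × (1 - 1/3) × (1 - 1/5) = 200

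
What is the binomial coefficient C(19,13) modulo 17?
0

Using Lucas' theorem:
Write n=19 and k=13 in base 17:
n in base 17: [1, 2]
k in base 17: [0, 13]
C(19,13) mod 17 = ∏ C(n_i, k_i) mod 17
Digit binomials (mod 17): C(1,0) = 1; C(2,13) = 0 (k_i > n_i)
Product: 1 × 0 = 0 ≡ 0 (mod 17)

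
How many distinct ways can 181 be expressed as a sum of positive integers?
749474411781

p(n) counts ways to write n as a sum of positive integers (order ignored).
Euler's pentagonal recurrence: p(k) = p(k-1) + p(k-2) - p(k-5) - p(k-7) + p(k-12) + p(k-15) - ... (offsets j(3j∓1)/2, signs ++--, p(0)=1, p(<0)=0).
DP table for k = 0..180: p(0)=1, p(1)=1, p(2)=2, p(3)=3, p(4)=5, p(5)=7, p(6)=11, p(7)=15, p(8)=22, p(9)=30, p(10)=42, p(11)=56, p(12)=77, p(13)=101, p(14)=135, p(15)=176, p(16)=231, p(17)=297, p(18)=385, p(19)=490, p(20)=627, p(21)=792, p(22)=1002, p(23)=1255, p(24)=1575, p(25)=1958, p(26)=2436, p(27)=3010, p(28)=3718, p(29)=4565, p(30)=5604, p(31)=6842, p(32)=8349, p(33)=10143, p(34)=12310, p(35)=14883, p(36)=17977, p(37)=21637, p(38)=26015, p(39)=31185, p(40)=37338, p(41)=44583, p(42)=53174, p(43)=63261, p(44)=75175, p(45)=89134, p(46)=105558, p(47)=124754, p(48)=147273, p(49)=173525, p(50)=204226, p(51)=239943, p(52)=281589, p(53)=329931, p(54)=386155, p(55)=451276, p(56)=526823, p(57)=614154, p(58)=715220, p(59)=831820, p(60)=966467, p(61)=1121505, p(62)=1300156, p(63)=1505499, p(64)=1741630, p(65)=2012558, p(66)=2323520, p(67)=2679689, p(68)=3087735, p(69)=3554345, p(70)=4087968, p(71)=4697205, p(72)=5392783, p(73)=6185689, p(74)=7089500, p(75)=8118264, p(76)=9289091, p(77)=10619863, p(78)=12132164, p(79)=13848650, p(80)=15796476, p(81)=18004327, p(82)=20506255, p(83)=23338469, p(84)=26543660, p(85)=30167357, p(86)=34262962, p(87)=38887673, p(88)=44108109, p(89)=49995925, p(90)=56634173, p(91)=64112359, p(92)=72533807, p(93)=82010177, p(94)=92669720, p(95)=104651419, p(96)=118114304, p(97)=133230930, p(98)=150198136, p(99)=169229875, p(100)=190569292, p(101)=214481126, p(102)=241265379, p(103)=271248950, p(104)=304801365, p(105)=342325709, p(106)=384276336, p(107)=431149389, p(108)=483502844, p(109)=541946240, p(110)=607163746, p(111)=679903203, p(112)=761002156, p(113)=851376628, p(114)=952050665, p(115)=1064144451, p(116)=1188908248, p(117)=1327710076, p(118)=1482074143, p(119)=1653668665, p(120)=1844349560, p(121)=2056148051, p(122)=2291320912, p(123)=2552338241, p(124)=2841940500, p(125)=3163127352, p(126)=3519222692, p(127)=3913864295, p(128)=4351078600, p(129)=4835271870, p(130)=5371315400, p(131)=5964539504, p(132)=6620830889, p(133)=7346629512, p(134)=8149040695, p(135)=9035836076, p(136)=10015581680, p(137)=11097645016, p(138)=12292341831, p(139)=13610949895, p(140)=15065878135, p(141)=16670689208, p(142)=18440293320, p(143)=20390982757, p(144)=22540654445, p(145)=24908858009, p(146)=27517052599, p(147)=30388671978, p(148)=33549419497, p(149)=37027355200, p(150)=40853235313, p(151)=45060624582, p(152)=49686288421, p(153)=54770336324, p(154)=60356673280, p(155)=66493182097, p(156)=73232243759, p(157)=80630964769, p(158)=88751778802, p(159)=97662728555, p(160)=107438159466, p(161)=118159068427, p(162)=129913904637, p(163)=142798995930, p(164)=156919475295, p(165)=172389800255, p(166)=189334822579, p(167)=207890420102, p(168)=228204732751, p(169)=250438925115, p(170)=274768617130, p(171)=301384802048, p(172)=330495499613, p(173)=362326859895, p(174)=397125074750, p(175)=435157697830, p(176)=476715857290, p(177)=522115831195, p(178)=571701605655, p(179)=625846753120, p(180)=684957390936.
Final step: p(181) = p(180) + p(179) - p(176) - p(174) + p(169) + p(166) - p(159) - p(155) + p(146) + p(141) - p(130) - p(124) + p(111) + p(104) - p(89) - p(81) + p(64) + p(55) - p(36) - p(26) + p(5)
= 684957390936 + 625846753120 - 476715857290 - 397125074750 + 250438925115 + 189334822579 - 97662728555 - 66493182097 + 27517052599 + 16670689208 - 5371315400 - 2841940500 + 679903203 + 304801365 - 49995925 - 18004327 + 1741630 + 451276 - 17977 - 2436 + 7
= 749474411781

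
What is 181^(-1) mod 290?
141

gcd(181, 290) = 1, so the inverse exists.
Extended Euclidean algorithm on (290, 181):
290 = 1 × 181 + 109  ⟹  109 = (1)·290 + (-1)·181
181 = 1 × 109 + 72  ⟹  72 = (-1)·290 + (2)·181
109 = 1 × 72 + 37  ⟹  37 = (2)·290 + (-3)·181
72 = 1 × 37 + 35  ⟹  35 = (-3)·290 + (5)·181
37 = 1 × 35 + 2  ⟹  2 = (5)·290 + (-8)·181
35 = 17 × 2 + 1  ⟹  1 = (-88)·290 + (141)·181
So (141)·181 ≡ 1 (mod 290), i.e. 181^(-1) ≡ 141 (mod 290).
Check: 181 × 141 = 25521 ≡ 1 (mod 290)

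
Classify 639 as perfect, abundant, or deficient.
deficient

Proper divisors of 639: sum = 1 + 3 + 9 + 71 + 213 = 297
Since 297 < 639, 639 is deficient.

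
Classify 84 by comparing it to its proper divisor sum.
abundant

Proper divisors of 84: sum = 1 + 2 + 3 + 4 + 6 + 7 + 12 + 14 + 21 + 28 + 42 = 140
Since 140 > 84, 84 is abundant.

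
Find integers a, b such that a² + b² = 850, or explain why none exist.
3² + 29² (a=3, b=29)

Factorization: 850 = 2 × 5^2 × 17
By Fermat: n is sum of two squares iff every prime p ≡ 3 (mod 4) appears to even power.
All primes ≡ 3 (mod 4) appear to even power.
Search a = 0, 1, 2, … for 850 - a² a perfect square: first hit at a = 3: 850 - 9 = 841 = 29².
850 = 3² + 29² = 9 + 841 ✓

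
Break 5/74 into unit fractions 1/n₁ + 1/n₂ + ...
1/15 + 1/1110

Greedy algorithm:
5/74: ceiling(74/5) = 15, use 1/15
1/1110: ceiling(1110/1) = 1110, use 1/1110
Result: 5/74 = 1/15 + 1/1110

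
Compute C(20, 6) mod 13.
7

Using Lucas' theorem:
Write n=20 and k=6 in base 13:
n in base 13: [1, 7]
k in base 13: [0, 6]
C(20,6) mod 13 = ∏ C(n_i, k_i) mod 13
Digit binomials (mod 13): C(1,0) = 1; C(7,6) = 7
Product: 1 × 7 = 7 ≡ 7 (mod 13)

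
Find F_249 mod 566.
316

Matrix identity: Q^n = [[F_(n+1), F_n], [F_n, F_(n-1)]] with Q = [[1,1],[1,0]].
n = 249 = 11111001₂. Square-and-multiply, entries mod 566:
Q^1 = [[1,1],[1,0]]
Q^3 = (Q^1)²·Q = [[3,2],[2,1]]
Q^7 = (Q^3)²·Q = [[21,13],[13,8]]
Q^15 = (Q^7)²·Q = [[421,44],[44,377]]
Q^31 = (Q^15)²·Q = [[341,321],[321,20]]
Q^62 = (Q^31)² = [[280,417],[417,429]]
Q^124 = (Q^62)² = [[419,201],[201,218]]
Q^249 = (Q^124)²·Q = [[437,316],[316,121]]
F_249 mod 566 = Q^249[0][1] = 316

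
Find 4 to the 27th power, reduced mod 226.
198

Repeated squaring. Binary of 27 = 11011.
4^1 ≡ 4 (mod 226); 4^2 ≡ 16 (mod 226); 4^4 ≡ 30 (mod 226); 4^8 ≡ 222 (mod 226); 4^16 ≡ 16 (mod 226)
4^27 = 4^1 × 4^2 × 4^8 × 4^16 ≡ 198 (mod 226)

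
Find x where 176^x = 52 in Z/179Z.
156

Baby-step giant-step with step n = ⌈√179⌉ = 14.
Baby steps 176^j mod 179 (j:value) for j=0..13: 0:1, 1:176, 2:9, 3:152, 4:81, 5:115, 6:13, 7:140, 8:117, 9:7, 10:158, 11:63, 12:169, 13:30.
Giant-step multiplier: 176^(-14) ≡ 176^(178-14) = 176^164 ≡ 177 (mod 179).
Giant steps γ_i = 52·177^i mod 179: γ_0=52, γ_1=75, γ_2=29, γ_3=121, γ_4=116, γ_5=126, γ_6=106, γ_7=146, γ_8=66, γ_9=47, γ_10=85, γ_11=9 (in table at j=2).
x = i·n + j = 11·14 + 2 = 156.
Check: 176^156 ≡ 52 (mod 179).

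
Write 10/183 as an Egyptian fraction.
1/19 + 1/497 + 1/864035 + 1/1493112098415

Greedy algorithm:
10/183: ceiling(183/10) = 19, use 1/19
7/3477: ceiling(3477/7) = 497, use 1/497
2/1728069: ceiling(1728069/2) = 864035, use 1/864035
1/1493112098415: ceiling(1493112098415/1) = 1493112098415, use 1/1493112098415
Result: 10/183 = 1/19 + 1/497 + 1/864035 + 1/1493112098415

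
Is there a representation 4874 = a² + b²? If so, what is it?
43² + 55² (a=43, b=55)

Factorization: 4874 = 2 × 2437
By Fermat: n is sum of two squares iff every prime p ≡ 3 (mod 4) appears to even power.
All primes ≡ 3 (mod 4) appear to even power.
Search a = 0, 1, 2, … for 4874 - a² a perfect square: first hit at a = 43: 4874 - 1849 = 3025 = 55².
4874 = 43² + 55² = 1849 + 3025 ✓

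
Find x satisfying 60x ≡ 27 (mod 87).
x ≡ 28 (mod 29)

gcd(60, 87) = 3, which divides 27, so solutions exist.
Divide through by 3: 20x ≡ 9 (mod 29).
Find 20^(-1) mod 29 by the extended Euclidean algorithm:
29 = 1 × 20 + 9  ⟹  9 = (1)·29 + (-1)·20
20 = 2 × 9 + 2  ⟹  2 = (-2)·29 + (3)·20
9 = 4 × 2 + 1  ⟹  1 = (9)·29 + (-13)·20
So (-13)·20 ≡ 1 (mod 29), i.e. 20^(-1) ≡ -13 ≡ 16 (mod 29).
x ≡ 16 × 9 = 144 ≡ 28 (mod 29).
Check: 60 × 28 = 1680 ≡ 27 (mod 87).
x ≡ 28 (mod 29), giving 3 solutions mod 87.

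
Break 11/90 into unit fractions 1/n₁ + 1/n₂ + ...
1/9 + 1/90

Greedy algorithm:
11/90: ceiling(90/11) = 9, use 1/9
1/90: ceiling(90/1) = 90, use 1/90
Result: 11/90 = 1/9 + 1/90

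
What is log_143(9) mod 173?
142

Baby-step giant-step with step n = ⌈√173⌉ = 14.
Baby steps 143^j mod 173 (j:value) for j=0..13: 0:1, 1:143, 2:35, 3:161, 4:14, 5:99, 6:144, 7:5, 8:23, 9:2, 10:113, 11:70, 12:149, 13:28.
Giant-step multiplier: 143^(-14) ≡ 143^(172-14) = 143^158 ≡ 90 (mod 173).
Giant steps γ_i = 9·90^i mod 173: γ_0=9, γ_1=118, γ_2=67, γ_3=148, γ_4=172, γ_5=83, γ_6=31, γ_7=22, γ_8=77, γ_9=10, γ_10=35 (in table at j=2).
x = i·n + j = 10·14 + 2 = 142.
Check: 143^142 ≡ 9 (mod 173).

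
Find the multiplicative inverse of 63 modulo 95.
92

gcd(63, 95) = 1, so the inverse exists.
Extended Euclidean algorithm on (95, 63):
95 = 1 × 63 + 32  ⟹  32 = (1)·95 + (-1)·63
63 = 1 × 32 + 31  ⟹  31 = (-1)·95 + (2)·63
32 = 1 × 31 + 1  ⟹  1 = (2)·95 + (-3)·63
So (-3)·63 ≡ 1 (mod 95), i.e. 63^(-1) ≡ -3 ≡ 92 (mod 95).
Check: 63 × 92 = 5796 ≡ 1 (mod 95)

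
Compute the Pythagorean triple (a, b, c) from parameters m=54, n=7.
(2867, 756, 2965)

Euclid's formula: a = m² - n², b = 2mn, c = m² + n²
m = 54, n = 7
a = 54² - 7² = 2916 - 49 = 2867
b = 2 × 54 × 7 = 756
c = 54² + 7² = 2916 + 49 = 2965
Verification: 2867² + 756² = 8219689 + 571536 = 8791225 = 2965² ✓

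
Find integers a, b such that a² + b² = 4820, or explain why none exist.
14² + 68² (a=14, b=68)

Factorization: 4820 = 2^2 × 5 × 241
By Fermat: n is sum of two squares iff every prime p ≡ 3 (mod 4) appears to even power.
All primes ≡ 3 (mod 4) appear to even power.
Search a = 0, 1, 2, … for 4820 - a² a perfect square: first hit at a = 14: 4820 - 196 = 4624 = 68².
4820 = 14² + 68² = 196 + 4624 ✓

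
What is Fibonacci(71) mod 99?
1

Matrix identity: Q^n = [[F_(n+1), F_n], [F_n, F_(n-1)]] with Q = [[1,1],[1,0]].
n = 71 = 1000111₂. Square-and-multiply, entries mod 99:
Q^1 = [[1,1],[1,0]]
Q^2 = (Q^1)² = [[2,1],[1,1]]
Q^4 = (Q^2)² = [[5,3],[3,2]]
Q^8 = (Q^4)² = [[34,21],[21,13]]
Q^17 = (Q^8)²·Q = [[10,13],[13,96]]
Q^35 = (Q^17)²·Q = [[63,71],[71,91]]
Q^71 = (Q^35)²·Q = [[45,1],[1,44]]
F_71 mod 99 = Q^71[0][1] = 1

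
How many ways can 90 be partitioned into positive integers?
56634173

p(n) counts ways to write n as a sum of positive integers (order ignored).
Euler's pentagonal recurrence: p(k) = p(k-1) + p(k-2) - p(k-5) - p(k-7) + p(k-12) + p(k-15) - ... (offsets j(3j∓1)/2, signs ++--, p(0)=1, p(<0)=0).
DP table for k = 0..89: p(0)=1, p(1)=1, p(2)=2, p(3)=3, p(4)=5, p(5)=7, p(6)=11, p(7)=15, p(8)=22, p(9)=30, p(10)=42, p(11)=56, p(12)=77, p(13)=101, p(14)=135, p(15)=176, p(16)=231, p(17)=297, p(18)=385, p(19)=490, p(20)=627, p(21)=792, p(22)=1002, p(23)=1255, p(24)=1575, p(25)=1958, p(26)=2436, p(27)=3010, p(28)=3718, p(29)=4565, p(30)=5604, p(31)=6842, p(32)=8349, p(33)=10143, p(34)=12310, p(35)=14883, p(36)=17977, p(37)=21637, p(38)=26015, p(39)=31185, p(40)=37338, p(41)=44583, p(42)=53174, p(43)=63261, p(44)=75175, p(45)=89134, p(46)=105558, p(47)=124754, p(48)=147273, p(49)=173525, p(50)=204226, p(51)=239943, p(52)=281589, p(53)=329931, p(54)=386155, p(55)=451276, p(56)=526823, p(57)=614154, p(58)=715220, p(59)=831820, p(60)=966467, p(61)=1121505, p(62)=1300156, p(63)=1505499, p(64)=1741630, p(65)=2012558, p(66)=2323520, p(67)=2679689, p(68)=3087735, p(69)=3554345, p(70)=4087968, p(71)=4697205, p(72)=5392783, p(73)=6185689, p(74)=7089500, p(75)=8118264, p(76)=9289091, p(77)=10619863, p(78)=12132164, p(79)=13848650, p(80)=15796476, p(81)=18004327, p(82)=20506255, p(83)=23338469, p(84)=26543660, p(85)=30167357, p(86)=34262962, p(87)=38887673, p(88)=44108109, p(89)=49995925.
Final step: p(90) = p(89) + p(88) - p(85) - p(83) + p(78) + p(75) - p(68) - p(64) + p(55) + p(50) - p(39) - p(33) + p(20) + p(13)
= 49995925 + 44108109 - 30167357 - 23338469 + 12132164 + 8118264 - 3087735 - 1741630 + 451276 + 204226 - 31185 - 10143 + 627 + 101
= 56634173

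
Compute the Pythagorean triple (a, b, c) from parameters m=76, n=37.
(4407, 5624, 7145)

Euclid's formula: a = m² - n², b = 2mn, c = m² + n²
m = 76, n = 37
a = 76² - 37² = 5776 - 1369 = 4407
b = 2 × 76 × 37 = 5624
c = 76² + 37² = 5776 + 1369 = 7145
Verification: 4407² + 5624² = 19421649 + 31629376 = 51051025 = 7145² ✓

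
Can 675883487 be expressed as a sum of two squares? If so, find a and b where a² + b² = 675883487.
Not possible

Factorization: 675883487 = 97 × 191^3
By Fermat: n is sum of two squares iff every prime p ≡ 3 (mod 4) appears to even power.
Prime(s) ≡ 3 (mod 4) with odd exponent: [(191, 3)]
Therefore 675883487 cannot be expressed as a² + b².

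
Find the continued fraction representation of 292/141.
[2; 14, 10]

Euclidean algorithm steps:
292 = 2 × 141 + 10
141 = 14 × 10 + 1
10 = 10 × 1 + 0
Continued fraction: [2; 14, 10]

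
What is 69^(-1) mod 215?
134

gcd(69, 215) = 1, so the inverse exists.
Extended Euclidean algorithm on (215, 69):
215 = 3 × 69 + 8  ⟹  8 = (1)·215 + (-3)·69
69 = 8 × 8 + 5  ⟹  5 = (-8)·215 + (25)·69
8 = 1 × 5 + 3  ⟹  3 = (9)·215 + (-28)·69
5 = 1 × 3 + 2  ⟹  2 = (-17)·215 + (53)·69
3 = 1 × 2 + 1  ⟹  1 = (26)·215 + (-81)·69
So (-81)·69 ≡ 1 (mod 215), i.e. 69^(-1) ≡ -81 ≡ 134 (mod 215).
Check: 69 × 134 = 9246 ≡ 1 (mod 215)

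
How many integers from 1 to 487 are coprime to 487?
486

487 = 487
φ(n) = n × ∏(1 - 1/p) for each prime p dividing n
φ(487) = 487 × (1 - 1/487) = 486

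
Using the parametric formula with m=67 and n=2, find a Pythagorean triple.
(4485, 268, 4493)

Euclid's formula: a = m² - n², b = 2mn, c = m² + n²
m = 67, n = 2
a = 67² - 2² = 4489 - 4 = 4485
b = 2 × 67 × 2 = 268
c = 67² + 2² = 4489 + 4 = 4493
Verification: 4485² + 268² = 20115225 + 71824 = 20187049 = 4493² ✓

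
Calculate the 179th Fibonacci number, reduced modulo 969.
647

Matrix identity: Q^n = [[F_(n+1), F_n], [F_n, F_(n-1)]] with Q = [[1,1],[1,0]].
n = 179 = 10110011₂. Square-and-multiply, entries mod 969:
Q^1 = [[1,1],[1,0]]
Q^2 = (Q^1)² = [[2,1],[1,1]]
Q^5 = (Q^2)²·Q = [[8,5],[5,3]]
Q^11 = (Q^5)²·Q = [[144,89],[89,55]]
Q^22 = (Q^11)² = [[556,269],[269,287]]
Q^44 = (Q^22)² = [[680,21],[21,659]]
Q^89 = (Q^44)²·Q = [[646,628],[628,18]]
Q^179 = (Q^89)²·Q = [[0,647],[647,322]]
F_179 mod 969 = Q^179[0][1] = 647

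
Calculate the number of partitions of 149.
37027355200

p(n) counts ways to write n as a sum of positive integers (order ignored).
Euler's pentagonal recurrence: p(k) = p(k-1) + p(k-2) - p(k-5) - p(k-7) + p(k-12) + p(k-15) - ... (offsets j(3j∓1)/2, signs ++--, p(0)=1, p(<0)=0).
DP table for k = 0..148: p(0)=1, p(1)=1, p(2)=2, p(3)=3, p(4)=5, p(5)=7, p(6)=11, p(7)=15, p(8)=22, p(9)=30, p(10)=42, p(11)=56, p(12)=77, p(13)=101, p(14)=135, p(15)=176, p(16)=231, p(17)=297, p(18)=385, p(19)=490, p(20)=627, p(21)=792, p(22)=1002, p(23)=1255, p(24)=1575, p(25)=1958, p(26)=2436, p(27)=3010, p(28)=3718, p(29)=4565, p(30)=5604, p(31)=6842, p(32)=8349, p(33)=10143, p(34)=12310, p(35)=14883, p(36)=17977, p(37)=21637, p(38)=26015, p(39)=31185, p(40)=37338, p(41)=44583, p(42)=53174, p(43)=63261, p(44)=75175, p(45)=89134, p(46)=105558, p(47)=124754, p(48)=147273, p(49)=173525, p(50)=204226, p(51)=239943, p(52)=281589, p(53)=329931, p(54)=386155, p(55)=451276, p(56)=526823, p(57)=614154, p(58)=715220, p(59)=831820, p(60)=966467, p(61)=1121505, p(62)=1300156, p(63)=1505499, p(64)=1741630, p(65)=2012558, p(66)=2323520, p(67)=2679689, p(68)=3087735, p(69)=3554345, p(70)=4087968, p(71)=4697205, p(72)=5392783, p(73)=6185689, p(74)=7089500, p(75)=8118264, p(76)=9289091, p(77)=10619863, p(78)=12132164, p(79)=13848650, p(80)=15796476, p(81)=18004327, p(82)=20506255, p(83)=23338469, p(84)=26543660, p(85)=30167357, p(86)=34262962, p(87)=38887673, p(88)=44108109, p(89)=49995925, p(90)=56634173, p(91)=64112359, p(92)=72533807, p(93)=82010177, p(94)=92669720, p(95)=104651419, p(96)=118114304, p(97)=133230930, p(98)=150198136, p(99)=169229875, p(100)=190569292, p(101)=214481126, p(102)=241265379, p(103)=271248950, p(104)=304801365, p(105)=342325709, p(106)=384276336, p(107)=431149389, p(108)=483502844, p(109)=541946240, p(110)=607163746, p(111)=679903203, p(112)=761002156, p(113)=851376628, p(114)=952050665, p(115)=1064144451, p(116)=1188908248, p(117)=1327710076, p(118)=1482074143, p(119)=1653668665, p(120)=1844349560, p(121)=2056148051, p(122)=2291320912, p(123)=2552338241, p(124)=2841940500, p(125)=3163127352, p(126)=3519222692, p(127)=3913864295, p(128)=4351078600, p(129)=4835271870, p(130)=5371315400, p(131)=5964539504, p(132)=6620830889, p(133)=7346629512, p(134)=8149040695, p(135)=9035836076, p(136)=10015581680, p(137)=11097645016, p(138)=12292341831, p(139)=13610949895, p(140)=15065878135, p(141)=16670689208, p(142)=18440293320, p(143)=20390982757, p(144)=22540654445, p(145)=24908858009, p(146)=27517052599, p(147)=30388671978, p(148)=33549419497.
Final step: p(149) = p(148) + p(147) - p(144) - p(142) + p(137) + p(134) - p(127) - p(123) + p(114) + p(109) - p(98) - p(92) + p(79) + p(72) - p(57) - p(49) + p(32) + p(23) - p(4)
= 33549419497 + 30388671978 - 22540654445 - 18440293320 + 11097645016 + 8149040695 - 3913864295 - 2552338241 + 952050665 + 541946240 - 150198136 - 72533807 + 13848650 + 5392783 - 614154 - 173525 + 8349 + 1255 - 5
= 37027355200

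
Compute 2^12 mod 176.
48

Repeated squaring. Binary of 12 = 1100.
2^1 ≡ 2 (mod 176); 2^2 ≡ 4 (mod 176); 2^4 ≡ 16 (mod 176); 2^8 ≡ 80 (mod 176)
2^12 = 2^4 × 2^8 ≡ 48 (mod 176)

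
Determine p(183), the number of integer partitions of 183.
896684817527

p(n) counts ways to write n as a sum of positive integers (order ignored).
Euler's pentagonal recurrence: p(k) = p(k-1) + p(k-2) - p(k-5) - p(k-7) + p(k-12) + p(k-15) - ... (offsets j(3j∓1)/2, signs ++--, p(0)=1, p(<0)=0).
DP table for k = 0..182: p(0)=1, p(1)=1, p(2)=2, p(3)=3, p(4)=5, p(5)=7, p(6)=11, p(7)=15, p(8)=22, p(9)=30, p(10)=42, p(11)=56, p(12)=77, p(13)=101, p(14)=135, p(15)=176, p(16)=231, p(17)=297, p(18)=385, p(19)=490, p(20)=627, p(21)=792, p(22)=1002, p(23)=1255, p(24)=1575, p(25)=1958, p(26)=2436, p(27)=3010, p(28)=3718, p(29)=4565, p(30)=5604, p(31)=6842, p(32)=8349, p(33)=10143, p(34)=12310, p(35)=14883, p(36)=17977, p(37)=21637, p(38)=26015, p(39)=31185, p(40)=37338, p(41)=44583, p(42)=53174, p(43)=63261, p(44)=75175, p(45)=89134, p(46)=105558, p(47)=124754, p(48)=147273, p(49)=173525, p(50)=204226, p(51)=239943, p(52)=281589, p(53)=329931, p(54)=386155, p(55)=451276, p(56)=526823, p(57)=614154, p(58)=715220, p(59)=831820, p(60)=966467, p(61)=1121505, p(62)=1300156, p(63)=1505499, p(64)=1741630, p(65)=2012558, p(66)=2323520, p(67)=2679689, p(68)=3087735, p(69)=3554345, p(70)=4087968, p(71)=4697205, p(72)=5392783, p(73)=6185689, p(74)=7089500, p(75)=8118264, p(76)=9289091, p(77)=10619863, p(78)=12132164, p(79)=13848650, p(80)=15796476, p(81)=18004327, p(82)=20506255, p(83)=23338469, p(84)=26543660, p(85)=30167357, p(86)=34262962, p(87)=38887673, p(88)=44108109, p(89)=49995925, p(90)=56634173, p(91)=64112359, p(92)=72533807, p(93)=82010177, p(94)=92669720, p(95)=104651419, p(96)=118114304, p(97)=133230930, p(98)=150198136, p(99)=169229875, p(100)=190569292, p(101)=214481126, p(102)=241265379, p(103)=271248950, p(104)=304801365, p(105)=342325709, p(106)=384276336, p(107)=431149389, p(108)=483502844, p(109)=541946240, p(110)=607163746, p(111)=679903203, p(112)=761002156, p(113)=851376628, p(114)=952050665, p(115)=1064144451, p(116)=1188908248, p(117)=1327710076, p(118)=1482074143, p(119)=1653668665, p(120)=1844349560, p(121)=2056148051, p(122)=2291320912, p(123)=2552338241, p(124)=2841940500, p(125)=3163127352, p(126)=3519222692, p(127)=3913864295, p(128)=4351078600, p(129)=4835271870, p(130)=5371315400, p(131)=5964539504, p(132)=6620830889, p(133)=7346629512, p(134)=8149040695, p(135)=9035836076, p(136)=10015581680, p(137)=11097645016, p(138)=12292341831, p(139)=13610949895, p(140)=15065878135, p(141)=16670689208, p(142)=18440293320, p(143)=20390982757, p(144)=22540654445, p(145)=24908858009, p(146)=27517052599, p(147)=30388671978, p(148)=33549419497, p(149)=37027355200, p(150)=40853235313, p(151)=45060624582, p(152)=49686288421, p(153)=54770336324, p(154)=60356673280, p(155)=66493182097, p(156)=73232243759, p(157)=80630964769, p(158)=88751778802, p(159)=97662728555, p(160)=107438159466, p(161)=118159068427, p(162)=129913904637, p(163)=142798995930, p(164)=156919475295, p(165)=172389800255, p(166)=189334822579, p(167)=207890420102, p(168)=228204732751, p(169)=250438925115, p(170)=274768617130, p(171)=301384802048, p(172)=330495499613, p(173)=362326859895, p(174)=397125074750, p(175)=435157697830, p(176)=476715857290, p(177)=522115831195, p(178)=571701605655, p(179)=625846753120, p(180)=684957390936, p(181)=749474411781, p(182)=819876908323.
Final step: p(183) = p(182) + p(181) - p(178) - p(176) + p(171) + p(168) - p(161) - p(157) + p(148) + p(143) - p(132) - p(126) + p(113) + p(106) - p(91) - p(83) + p(66) + p(57) - p(38) - p(28) + p(7)
= 819876908323 + 749474411781 - 571701605655 - 476715857290 + 301384802048 + 228204732751 - 118159068427 - 80630964769 + 33549419497 + 20390982757 - 6620830889 - 3519222692 + 851376628 + 384276336 - 64112359 - 23338469 + 2323520 + 614154 - 26015 - 3718 + 15
= 896684817527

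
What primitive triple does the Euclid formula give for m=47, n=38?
(765, 3572, 3653)

Euclid's formula: a = m² - n², b = 2mn, c = m² + n²
m = 47, n = 38
a = 47² - 38² = 2209 - 1444 = 765
b = 2 × 47 × 38 = 3572
c = 47² + 38² = 2209 + 1444 = 3653
Verification: 765² + 3572² = 585225 + 12759184 = 13344409 = 3653² ✓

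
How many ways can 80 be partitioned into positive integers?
15796476

p(n) counts ways to write n as a sum of positive integers (order ignored).
Euler's pentagonal recurrence: p(k) = p(k-1) + p(k-2) - p(k-5) - p(k-7) + p(k-12) + p(k-15) - ... (offsets j(3j∓1)/2, signs ++--, p(0)=1, p(<0)=0).
DP table for k = 0..79: p(0)=1, p(1)=1, p(2)=2, p(3)=3, p(4)=5, p(5)=7, p(6)=11, p(7)=15, p(8)=22, p(9)=30, p(10)=42, p(11)=56, p(12)=77, p(13)=101, p(14)=135, p(15)=176, p(16)=231, p(17)=297, p(18)=385, p(19)=490, p(20)=627, p(21)=792, p(22)=1002, p(23)=1255, p(24)=1575, p(25)=1958, p(26)=2436, p(27)=3010, p(28)=3718, p(29)=4565, p(30)=5604, p(31)=6842, p(32)=8349, p(33)=10143, p(34)=12310, p(35)=14883, p(36)=17977, p(37)=21637, p(38)=26015, p(39)=31185, p(40)=37338, p(41)=44583, p(42)=53174, p(43)=63261, p(44)=75175, p(45)=89134, p(46)=105558, p(47)=124754, p(48)=147273, p(49)=173525, p(50)=204226, p(51)=239943, p(52)=281589, p(53)=329931, p(54)=386155, p(55)=451276, p(56)=526823, p(57)=614154, p(58)=715220, p(59)=831820, p(60)=966467, p(61)=1121505, p(62)=1300156, p(63)=1505499, p(64)=1741630, p(65)=2012558, p(66)=2323520, p(67)=2679689, p(68)=3087735, p(69)=3554345, p(70)=4087968, p(71)=4697205, p(72)=5392783, p(73)=6185689, p(74)=7089500, p(75)=8118264, p(76)=9289091, p(77)=10619863, p(78)=12132164, p(79)=13848650.
Final step: p(80) = p(79) + p(78) - p(75) - p(73) + p(68) + p(65) - p(58) - p(54) + p(45) + p(40) - p(29) - p(23) + p(10) + p(3)
= 13848650 + 12132164 - 8118264 - 6185689 + 3087735 + 2012558 - 715220 - 386155 + 89134 + 37338 - 4565 - 1255 + 42 + 3
= 15796476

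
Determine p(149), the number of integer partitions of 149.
37027355200

p(n) counts ways to write n as a sum of positive integers (order ignored).
Euler's pentagonal recurrence: p(k) = p(k-1) + p(k-2) - p(k-5) - p(k-7) + p(k-12) + p(k-15) - ... (offsets j(3j∓1)/2, signs ++--, p(0)=1, p(<0)=0).
DP table for k = 0..148: p(0)=1, p(1)=1, p(2)=2, p(3)=3, p(4)=5, p(5)=7, p(6)=11, p(7)=15, p(8)=22, p(9)=30, p(10)=42, p(11)=56, p(12)=77, p(13)=101, p(14)=135, p(15)=176, p(16)=231, p(17)=297, p(18)=385, p(19)=490, p(20)=627, p(21)=792, p(22)=1002, p(23)=1255, p(24)=1575, p(25)=1958, p(26)=2436, p(27)=3010, p(28)=3718, p(29)=4565, p(30)=5604, p(31)=6842, p(32)=8349, p(33)=10143, p(34)=12310, p(35)=14883, p(36)=17977, p(37)=21637, p(38)=26015, p(39)=31185, p(40)=37338, p(41)=44583, p(42)=53174, p(43)=63261, p(44)=75175, p(45)=89134, p(46)=105558, p(47)=124754, p(48)=147273, p(49)=173525, p(50)=204226, p(51)=239943, p(52)=281589, p(53)=329931, p(54)=386155, p(55)=451276, p(56)=526823, p(57)=614154, p(58)=715220, p(59)=831820, p(60)=966467, p(61)=1121505, p(62)=1300156, p(63)=1505499, p(64)=1741630, p(65)=2012558, p(66)=2323520, p(67)=2679689, p(68)=3087735, p(69)=3554345, p(70)=4087968, p(71)=4697205, p(72)=5392783, p(73)=6185689, p(74)=7089500, p(75)=8118264, p(76)=9289091, p(77)=10619863, p(78)=12132164, p(79)=13848650, p(80)=15796476, p(81)=18004327, p(82)=20506255, p(83)=23338469, p(84)=26543660, p(85)=30167357, p(86)=34262962, p(87)=38887673, p(88)=44108109, p(89)=49995925, p(90)=56634173, p(91)=64112359, p(92)=72533807, p(93)=82010177, p(94)=92669720, p(95)=104651419, p(96)=118114304, p(97)=133230930, p(98)=150198136, p(99)=169229875, p(100)=190569292, p(101)=214481126, p(102)=241265379, p(103)=271248950, p(104)=304801365, p(105)=342325709, p(106)=384276336, p(107)=431149389, p(108)=483502844, p(109)=541946240, p(110)=607163746, p(111)=679903203, p(112)=761002156, p(113)=851376628, p(114)=952050665, p(115)=1064144451, p(116)=1188908248, p(117)=1327710076, p(118)=1482074143, p(119)=1653668665, p(120)=1844349560, p(121)=2056148051, p(122)=2291320912, p(123)=2552338241, p(124)=2841940500, p(125)=3163127352, p(126)=3519222692, p(127)=3913864295, p(128)=4351078600, p(129)=4835271870, p(130)=5371315400, p(131)=5964539504, p(132)=6620830889, p(133)=7346629512, p(134)=8149040695, p(135)=9035836076, p(136)=10015581680, p(137)=11097645016, p(138)=12292341831, p(139)=13610949895, p(140)=15065878135, p(141)=16670689208, p(142)=18440293320, p(143)=20390982757, p(144)=22540654445, p(145)=24908858009, p(146)=27517052599, p(147)=30388671978, p(148)=33549419497.
Final step: p(149) = p(148) + p(147) - p(144) - p(142) + p(137) + p(134) - p(127) - p(123) + p(114) + p(109) - p(98) - p(92) + p(79) + p(72) - p(57) - p(49) + p(32) + p(23) - p(4)
= 33549419497 + 30388671978 - 22540654445 - 18440293320 + 11097645016 + 8149040695 - 3913864295 - 2552338241 + 952050665 + 541946240 - 150198136 - 72533807 + 13848650 + 5392783 - 614154 - 173525 + 8349 + 1255 - 5
= 37027355200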